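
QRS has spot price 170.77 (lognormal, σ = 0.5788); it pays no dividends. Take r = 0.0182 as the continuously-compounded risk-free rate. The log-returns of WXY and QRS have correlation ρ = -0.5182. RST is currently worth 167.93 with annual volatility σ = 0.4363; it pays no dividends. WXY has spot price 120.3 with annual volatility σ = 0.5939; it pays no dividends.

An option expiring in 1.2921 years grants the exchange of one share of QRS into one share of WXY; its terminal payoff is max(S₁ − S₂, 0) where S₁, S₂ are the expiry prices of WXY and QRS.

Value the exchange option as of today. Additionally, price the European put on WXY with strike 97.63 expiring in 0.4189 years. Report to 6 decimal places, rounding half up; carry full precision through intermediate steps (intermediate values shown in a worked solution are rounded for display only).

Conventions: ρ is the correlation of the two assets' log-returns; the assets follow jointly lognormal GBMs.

exchange price = 41.132007
price(WXY put K=97.63) = 7.357786

σ_eff = √(σ₁² + σ₂² − 2ρσ₁σ₂) = √(0.5939² + 0.5788² − 2·-0.5182·0.5939·0.5788) = 1.021758
d₁ = (ln(S₁/S₂) + (q₂ − q₁ + σ_eff²/2)T) / (σ_eff√T) = (ln(120.3/170.77) + (0.0 − 0.0 + 0.521994)·1.2921) / 1.161438 = 0.279085
d₂ = d₁ − σ_eff√T = 0.279085 − 1.161438 = -0.882353
N(d₁) = 0.609910,  N(d₂) = 0.188793
V = S₁·e^{−q₁T}·N(d₁) − S₂·e^{−q₂T}·N(d₂) = 73.372194 − 32.240187 = 41.132007
[vanilla: WXY put K=97.63]
σ√T = 0.5939·√0.4189 = 0.384387
d₁ = (ln(S/K) + (r+σ²/2)T) / (σ√T) = (ln(120.3/97.63) + (0.0182+0.5939²/2)·0.4189) / 0.384387 = (0.208804 + 0.081501) / 0.384387 = 0.755240
d₂ = d₁ − σ√T = 0.755240 − 0.384387 = 0.370853
e^{−rT} = 0.992405
N(−d₁) = 0.225052,  N(−d₂) = 0.355373
price = K·e^{−rT}·N(−d₂) − S·N(−d₁) = 34.431593 − 27.073807 = 7.357786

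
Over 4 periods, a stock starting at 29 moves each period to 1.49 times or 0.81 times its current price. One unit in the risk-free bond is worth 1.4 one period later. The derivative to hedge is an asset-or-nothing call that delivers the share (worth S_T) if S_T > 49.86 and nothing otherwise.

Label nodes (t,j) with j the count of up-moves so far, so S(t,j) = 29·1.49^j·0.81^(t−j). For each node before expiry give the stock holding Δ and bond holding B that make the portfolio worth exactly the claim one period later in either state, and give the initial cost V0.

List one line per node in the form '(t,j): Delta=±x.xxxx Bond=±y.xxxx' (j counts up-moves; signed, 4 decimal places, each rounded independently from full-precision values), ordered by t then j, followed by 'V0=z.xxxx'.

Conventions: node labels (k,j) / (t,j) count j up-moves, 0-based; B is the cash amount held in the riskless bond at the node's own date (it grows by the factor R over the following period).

Under the risk-neutral measure, an up-move has probability p* = (R−d)/(u−d) = 0.8676 and values discount at R = 1.4.
Payoffs at expiry: V(4,0)=0.0000, V(4,1)=0.0000, V(4,2)=0.0000, V(4,3)=77.7037, V(4,4)=142.9365
Node (3,0) S=15.4118: V=(p*·0.0000+(1−p*)·0.0000)/1.4=0.0000; Δ=(0.0000−0.0000)/(22.9636−12.4835)=0.0000; B=V−Δ·S=0.0000
Node (3,1) S=28.3501: V=(p*·0.0000+(1−p*)·0.0000)/1.4=0.0000; Δ=(0.0000−0.0000)/(42.2416−22.9636)=0.0000; B=V−Δ·S=0.0000
Node (3,2) S=52.1501: V=(p*·77.7037+(1−p*)·0.0000)/1.4=48.1567; Δ=(77.7037−0.0000)/(77.7037−42.2416)=2.1912; B=V−Δ·S=-66.1135
Node (3,3) S=95.9305: V=(p*·142.9365+(1−p*)·77.7037)/1.4=95.9305; Δ=(142.9365−77.7037)/(142.9365−77.7037)=1.0000; B=V−Δ·S=0.0000
Node (2,0) S=19.0269: V=(p*·0.0000+(1−p*)·0.0000)/1.4=0.0000; Δ=(0.0000−0.0000)/(28.3501−15.4118)=0.0000; B=V−Δ·S=0.0000
Node (2,1) S=35.0001: V=(p*·48.1567+(1−p*)·0.0000)/1.4=29.8450; Δ=(48.1567−0.0000)/(52.1501−28.3501)=2.0234; B=V−Δ·S=-40.9737
Node (2,2) S=64.3829: V=(p*·95.9305+(1−p*)·48.1567)/1.4=64.0054; Δ=(95.9305−48.1567)/(95.9305−52.1501)=1.0912; B=V−Δ·S=-6.2502
Node (1,0) S=23.4900: V=(p*·29.8450+(1−p*)·0.0000)/1.4=18.4964; Δ=(29.8450−0.0000)/(35.0001−19.0269)=1.8684; B=V−Δ·S=-25.3934
Node (1,1) S=43.2100: V=(p*·64.0054+(1−p*)·29.8450)/1.4=42.4887; Δ=(64.0054−29.8450)/(64.3829−35.0001)=1.1626; B=V−Δ·S=-7.7471
Node (0,0) S=29.0000: V=(p*·42.4887+(1−p*)·18.4964)/1.4=28.0809; Δ=(42.4887−18.4964)/(43.2100−23.4900)=1.2166; B=V−Δ·S=-7.2019
Check: Δ(0,0)·S0 + B(0,0) = 28.0809 = V0.

(0,0): Delta=1.2166 Bond=-7.2019
(1,0): Delta=1.8684 Bond=-25.3934
(1,1): Delta=1.1626 Bond=-7.7471
(2,0): Delta=0.0000 Bond=0.0000
(2,1): Delta=2.0234 Bond=-40.9737
(2,2): Delta=1.0912 Bond=-6.2502
(3,0): Delta=0.0000 Bond=0.0000
(3,1): Delta=0.0000 Bond=0.0000
(3,2): Delta=2.1912 Bond=-66.1135
(3,3): Delta=1.0000 Bond=0.0000
V0=28.0809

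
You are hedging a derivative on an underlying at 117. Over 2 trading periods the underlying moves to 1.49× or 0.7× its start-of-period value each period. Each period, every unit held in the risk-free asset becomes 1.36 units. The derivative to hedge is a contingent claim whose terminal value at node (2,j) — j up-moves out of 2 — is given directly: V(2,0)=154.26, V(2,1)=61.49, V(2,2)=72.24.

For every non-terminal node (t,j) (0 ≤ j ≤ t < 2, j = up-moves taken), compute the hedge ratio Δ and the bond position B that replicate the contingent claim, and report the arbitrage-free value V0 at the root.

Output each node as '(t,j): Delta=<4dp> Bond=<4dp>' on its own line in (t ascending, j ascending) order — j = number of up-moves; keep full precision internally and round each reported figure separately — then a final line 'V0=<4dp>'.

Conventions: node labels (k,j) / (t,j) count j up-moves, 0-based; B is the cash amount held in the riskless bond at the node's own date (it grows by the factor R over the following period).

The replicating-portfolio and risk-neutral prices coincide; use p* = (1.36−0.7)/(1.49−0.7) = 0.8354 for the latter.
Terminal payoffs: V(2,0)=154.2600, V(2,1)=61.4900, V(2,2)=72.2400
Node (1,0) S=81.9000: V=(p*·61.4900+(1−p*)·154.2600)/1.36=56.4382; Δ=(61.4900−154.2600)/(122.0310−57.3300)=-1.4338; B=V−Δ·S=173.8686
Node (1,1) S=174.3300: V=(p*·72.2400+(1−p*)·61.4900)/1.36=51.8169; Δ=(72.2400−61.4900)/(259.7517−122.0310)=0.0781; B=V−Δ·S=38.2093
Node (0,0) S=117.0000: V=(p*·51.8169+(1−p*)·56.4382)/1.36=38.6598; Δ=(51.8169−56.4382)/(174.3300−81.9000)=-0.0500; B=V−Δ·S=44.5096
As a check, the time-0 holding Δ(0,0)·S0 + B(0,0) comes to 38.6598 — exactly V0.

(0,0): Delta=-0.0500 Bond=44.5096
(1,0): Delta=-1.4338 Bond=173.8686
(1,1): Delta=0.0781 Bond=38.2093
V0=38.6598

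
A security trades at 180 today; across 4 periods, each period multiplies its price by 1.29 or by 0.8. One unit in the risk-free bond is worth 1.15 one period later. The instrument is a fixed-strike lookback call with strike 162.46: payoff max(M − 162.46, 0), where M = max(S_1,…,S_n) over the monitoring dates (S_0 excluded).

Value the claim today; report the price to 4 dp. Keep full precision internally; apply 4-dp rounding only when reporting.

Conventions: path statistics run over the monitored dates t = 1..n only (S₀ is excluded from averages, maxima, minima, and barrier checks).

No-arbitrage gives p* = (R−d)/(u−d) = 0.7143: enumerate every path, weight its payoff by its p*-probability, and discount by R^4.
Enumerate all 2^4 = 16 price paths (U = up ×1.29, D = down ×0.8); each path with k up-moves has probability p*^k·(1−p*)^(4−k).
DDDD: M=144.0000, payoff=0.0000, prob=0.006664
UDDD: M=232.2000, payoff=69.7400, prob=0.016660
DUDD: M=185.7600, payoff=23.3000, prob=0.016660
UUDD: M=299.5380, payoff=137.0780, prob=0.041649
DDUD: M=148.6080, payoff=0.0000, prob=0.016660
UDUD: M=239.6304, payoff=77.1704, prob=0.041649
DUUD: M=239.6304, payoff=77.1704, prob=0.041649
UUUD: M=386.4040, payoff=223.9440, prob=0.104123
DDDU: M=144.0000, payoff=0.0000, prob=0.016660
UDDU: M=232.2000, payoff=69.7400, prob=0.041649
DUDU: M=191.7043, payoff=29.2443, prob=0.041649
UUDU: M=309.1232, payoff=146.6632, prob=0.104123
DDUU: M=191.7043, payoff=29.2443, prob=0.041649
UDUU: M=309.1232, payoff=146.6632, prob=0.104123
DUUU: M=309.1232, payoff=146.6632, prob=0.104123
UUUU: M=498.4612, payoff=336.0012, prob=0.260308
Price = Σ prob·payoff / R^4 = 175.622866 / 1.749006 = 100.4129

price = 100.4129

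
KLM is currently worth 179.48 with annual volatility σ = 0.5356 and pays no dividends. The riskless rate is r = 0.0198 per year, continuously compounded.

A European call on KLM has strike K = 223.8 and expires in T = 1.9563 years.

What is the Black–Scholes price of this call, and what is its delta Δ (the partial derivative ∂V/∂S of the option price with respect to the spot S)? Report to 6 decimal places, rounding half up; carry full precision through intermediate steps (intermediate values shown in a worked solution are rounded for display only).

σ√T = 0.5356·√1.9563 = 0.749132
d₁ = (ln(S/K) + (r+σ²/2)T) / (σ√T) = (ln(179.48/223.8) + (0.0198+0.5356²/2)·1.9563) / 0.749132 = (-0.220689 + 0.319334) / 0.749132 = 0.131679
d₂ = d₁ − σ√T = 0.131679 − 0.749132 = -0.617453
e^{−rT} = 0.962006
N(d₁) = 0.552381,  N(d₂) = 0.268468
Call price V = S·N(d₁) − K·e^{−rT}·N(d₂) = 99.141333 − 57.800343 = 41.340990
Δ = N(d₁) = 0.552381

price = 41.340990
Δ = 0.552381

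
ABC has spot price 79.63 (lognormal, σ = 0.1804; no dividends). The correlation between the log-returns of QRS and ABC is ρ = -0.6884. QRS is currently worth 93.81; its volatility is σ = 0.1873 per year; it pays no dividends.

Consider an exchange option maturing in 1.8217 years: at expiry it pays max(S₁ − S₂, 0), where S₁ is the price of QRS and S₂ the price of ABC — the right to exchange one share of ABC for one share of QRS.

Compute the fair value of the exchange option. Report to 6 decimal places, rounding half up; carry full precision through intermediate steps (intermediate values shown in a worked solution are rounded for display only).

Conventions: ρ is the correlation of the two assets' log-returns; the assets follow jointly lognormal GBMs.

σ_eff = √(σ₁² + σ₂² − 2ρσ₁σ₂) = √(0.1873² + 0.1804² − 2·-0.6884·0.1873·0.1804) = 0.337855
d₁ = (ln(S₁/S₂) + (q₂ − q₁ + σ_eff²/2)T) / (σ_eff√T) = (ln(93.81/79.63) + (0.0 − 0.0 + 0.057073)·1.8217) / 0.456004 = 0.587386
d₂ = d₁ − σ_eff√T = 0.587386 − 0.456004 = 0.131382
N(d₁) = 0.721528,  N(d₂) = 0.552263
V = S₁·e^{−q₁T}·N(d₁) − S₂·e^{−q₂T}·N(d₂) = 67.686518 − 43.976730 = 23.709787
Key observation: the rate r is irrelevant here: denominating values in ABC turns the exchange into a ratio option on S₁/S₂, and discounting at r drops out.

exchange price = 23.709787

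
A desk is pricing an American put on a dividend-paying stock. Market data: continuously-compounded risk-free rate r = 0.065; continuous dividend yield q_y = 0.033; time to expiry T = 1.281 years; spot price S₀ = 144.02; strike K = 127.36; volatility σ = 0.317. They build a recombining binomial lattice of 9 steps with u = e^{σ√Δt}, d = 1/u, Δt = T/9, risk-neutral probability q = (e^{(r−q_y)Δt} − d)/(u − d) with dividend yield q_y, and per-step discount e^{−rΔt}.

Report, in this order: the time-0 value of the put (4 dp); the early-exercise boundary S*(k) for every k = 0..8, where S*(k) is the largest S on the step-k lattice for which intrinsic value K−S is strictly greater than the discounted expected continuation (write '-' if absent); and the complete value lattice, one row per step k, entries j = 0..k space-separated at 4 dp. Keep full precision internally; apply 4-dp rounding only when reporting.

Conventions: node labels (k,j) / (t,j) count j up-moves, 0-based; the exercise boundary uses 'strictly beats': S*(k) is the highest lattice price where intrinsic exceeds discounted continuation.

Δt=0.14233, u=1.12704, d=0.88728, q=0.48918, disc=e^(-rΔt)=0.99079
k=9 terminal: V=max(K-S,0) → 78.2728 65.0085 48.1599 26.7585 0.0000 0.0000 0.0000 0.0000 0.0000 0.0000
k=8: j=0 S=55.3232 intr=72.0368 cont=71.1231 V=72.0368[EX]; j=1 S=70.2727 intr=57.0873 cont=56.2438 V=57.0873[EX]; j=2 S=89.2617 intr=38.0983 cont=37.3437 V=38.0983[EX]; j=3 S=113.3820 intr=13.9780 cont=13.5430 V=13.9780[EX]; j=4 S=144.0200 intr=0.0000 cont=0.0000 V=0.0000[hold]; j=5 S=182.9370 intr=0.0000 cont=0.0000 V=0.0000[hold]; j=6 S=232.3702 intr=0.0000 cont=0.0000 V=0.0000[hold]; j=7 S=295.1611 intr=0.0000 cont=0.0000 V=0.0000[hold]; j=8 S=374.9194 intr=0.0000 cont=0.0000 V=0.0000[hold]  S*(8)=113.3820
k=7: j=0 S=62.3515 intr=65.0085 cont=64.1278 V=65.0085[EX]; j=1 S=79.2001 intr=48.1599 cont=47.3582 V=48.1599[EX]; j=2 S=100.6015 intr=26.7585 cont=26.0570 V=26.7585[EX]; j=3 S=127.7860 intr=0.0000 cont=7.0745 V=7.0745[hold]; j=4 S=162.3163 intr=0.0000 cont=0.0000 V=0.0000[hold]; j=5 S=206.1774 intr=0.0000 cont=0.0000 V=0.0000[hold]; j=6 S=261.8905 intr=0.0000 cont=0.0000 V=0.0000[hold]; j=7 S=332.6585 intr=0.0000 cont=0.0000 V=0.0000[hold]  S*(7)=100.6015
k=6: j=0 S=70.2727 intr=57.0873 cont=56.2438 V=57.0873[EX]; j=1 S=89.2617 intr=38.0983 cont=37.3437 V=38.0983[EX]; j=2 S=113.3820 intr=13.9780 cont=16.9718 V=16.9718[hold]; j=3 S=144.0200 intr=0.0000 cont=3.5806 V=3.5806[hold]; j=4 S=182.9370 intr=0.0000 cont=0.0000 V=0.0000[hold]; j=5 S=232.3702 intr=0.0000 cont=0.0000 V=0.0000[hold]; j=6 S=295.1611 intr=0.0000 cont=0.0000 V=0.0000[hold]  S*(6)=89.2617
k=5: j=0 S=79.2001 intr=48.1599 cont=47.3582 V=48.1599[EX]; j=1 S=100.6015 intr=26.7585 cont=27.5080 V=27.5080[hold]; j=2 S=127.7860 intr=0.0000 cont=10.3251 V=10.3251[hold]; j=3 S=162.3163 intr=0.0000 cont=1.8122 V=1.8122[hold]; j=4 S=206.1774 intr=0.0000 cont=0.0000 V=0.0000[hold]; j=5 S=261.8905 intr=0.0000 cont=0.0000 V=0.0000[hold]  S*(5)=79.2001
k=4: j=0 S=89.2617 intr=38.0983 cont=37.7070 V=38.0983[EX]; j=1 S=113.3820 intr=13.9780 cont=18.9266 V=18.9266[hold]; j=2 S=144.0200 intr=0.0000 cont=6.1041 V=6.1041[hold]; j=3 S=182.9370 intr=0.0000 cont=0.9172 V=0.9172[hold]; j=4 S=232.3702 intr=0.0000 cont=0.0000 V=0.0000[hold]  S*(4)=89.2617
k=3: j=0 S=100.6015 intr=26.7585 cont=28.4555 V=28.4555[hold]; j=1 S=127.7860 intr=0.0000 cont=12.5376 V=12.5376[hold]; j=2 S=162.3163 intr=0.0000 cont=3.5339 V=3.5339[hold]; j=3 S=206.1774 intr=0.0000 cont=0.4642 V=0.4642[hold]  S*(3)=-
k=2: j=0 S=113.3820 intr=13.9780 cont=20.4785 V=20.4785[hold]; j=1 S=144.0200 intr=0.0000 cont=8.0583 V=8.0583[hold]; j=2 S=182.9370 intr=0.0000 cont=2.0136 V=2.0136[hold]  S*(2)=-
k=1: j=0 S=127.7860 intr=0.0000 cont=14.2702 V=14.2702[hold]; j=1 S=162.3163 intr=0.0000 cont=5.0544 V=5.0544[hold]  S*(1)=-
k=0: j=0 S=144.0200 intr=0.0000 cont=9.6721 V=9.6721[hold]  S*(0)=-

price = 9.6721
boundary = - - - - 89.2617 79.2001 89.2617 100.6015 113.3820
tree:
9.6721
14.2702 5.0544
20.4785 8.0583 2.0136
28.4555 12.5376 3.5339 0.4642
38.0983 18.9266 6.1041 0.9172 0.0000
48.1599 27.5080 10.3251 1.8122 0.0000 0.0000
57.0873 38.0983 16.9718 3.5806 0.0000 0.0000 0.0000
65.0085 48.1599 26.7585 7.0745 0.0000 0.0000 0.0000 0.0000
72.0368 57.0873 38.0983 13.9780 0.0000 0.0000 0.0000 0.0000 0.0000
78.2728 65.0085 48.1599 26.7585 0.0000 0.0000 0.0000 0.0000 0.0000 0.0000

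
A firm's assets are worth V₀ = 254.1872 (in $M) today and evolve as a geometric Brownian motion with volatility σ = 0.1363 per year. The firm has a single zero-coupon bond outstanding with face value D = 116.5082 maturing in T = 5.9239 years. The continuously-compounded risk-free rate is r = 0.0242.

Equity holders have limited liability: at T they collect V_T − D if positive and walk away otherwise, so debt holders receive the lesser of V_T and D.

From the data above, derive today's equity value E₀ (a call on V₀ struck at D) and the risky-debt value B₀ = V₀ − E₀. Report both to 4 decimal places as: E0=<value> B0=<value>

Equity is a call on the firm's assets struck at D = 116.5082:
d₁ = [ln(V₀/D) + (r + σ²/2)T] / (σ√T)
   = [ln(254.1872/116.5082) + (0.0242 + 0.5·0.1363²)·5.9239] / (0.1363·√5.9239)
   = [0.780109 + 0.198385] / 0.331741 = 2.949568
d₂ = d₁ − σ√T = 2.949568 − 0.331741 = 2.617827
N(d₁) = 0.998409,  N(d₂) = 0.995575,  e^(−rT) = 0.866443
E₀ = V₀·N(d₁) − D·e^(−rT)·N(d₂)
   = 254.1872·0.998409 − 116.5082·0.866443·0.995575 = 153.281645
B₀ = V₀ − E₀ = 254.1872 − 153.281645 = 100.905555

E0=153.2816 B0=100.9056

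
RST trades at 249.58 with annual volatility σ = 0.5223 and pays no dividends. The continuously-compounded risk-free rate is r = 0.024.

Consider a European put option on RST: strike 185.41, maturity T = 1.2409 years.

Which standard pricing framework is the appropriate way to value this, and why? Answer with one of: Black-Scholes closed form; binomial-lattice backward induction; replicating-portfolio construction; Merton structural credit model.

framework: Black-Scholes closed form

Key observation: the instrument is a plain European put (strike 185.41) on a lognormal asset; the exact continuous-time formula applies directly.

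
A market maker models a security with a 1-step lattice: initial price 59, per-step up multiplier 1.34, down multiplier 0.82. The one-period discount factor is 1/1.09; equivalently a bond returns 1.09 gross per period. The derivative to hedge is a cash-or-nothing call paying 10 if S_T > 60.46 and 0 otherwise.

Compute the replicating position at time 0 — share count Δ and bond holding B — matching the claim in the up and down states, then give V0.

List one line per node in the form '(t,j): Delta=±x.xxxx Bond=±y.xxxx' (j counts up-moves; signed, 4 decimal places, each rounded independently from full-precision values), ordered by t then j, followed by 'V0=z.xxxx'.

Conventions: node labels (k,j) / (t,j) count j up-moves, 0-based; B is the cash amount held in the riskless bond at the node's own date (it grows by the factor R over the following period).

(0,0): Delta=0.3259 Bond=-14.4672
V0=4.7636

No-arbitrage ⇒ martingale measure with p* = (R−d)/(u−d) = 0.5192.
Expiry values: V(1,0)=0.0000, V(1,1)=10.0000
  t=0,j=0: stock 59.0000 → up 79.0600 (V=10.0000), down 48.3800 (V=0.0000). Price 4.7636; hedge Δ=0.3259, bond B=-14.4672.
Sanity check at the root: Δ(0,0)·S0 + B(0,0) reproduces V0 = 4.7636.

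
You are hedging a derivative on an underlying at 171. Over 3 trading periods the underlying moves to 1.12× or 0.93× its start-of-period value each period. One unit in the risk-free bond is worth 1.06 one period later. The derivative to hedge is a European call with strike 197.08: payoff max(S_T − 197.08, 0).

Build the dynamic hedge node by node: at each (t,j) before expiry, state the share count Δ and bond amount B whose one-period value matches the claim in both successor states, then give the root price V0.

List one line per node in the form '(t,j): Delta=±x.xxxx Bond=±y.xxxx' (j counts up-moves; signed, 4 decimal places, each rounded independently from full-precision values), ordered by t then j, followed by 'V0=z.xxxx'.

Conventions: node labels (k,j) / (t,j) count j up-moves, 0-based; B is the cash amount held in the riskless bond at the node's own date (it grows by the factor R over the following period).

The replicating-portfolio and risk-neutral prices coincide; use p* = (1.06−0.93)/(1.12−0.93) = 0.6842 for the latter.
Terminal payoffs: V(3,0)=0.0000, V(3,1)=0.0000, V(3,2)=2.4072, V(3,3)=43.1627
Node (2,0) S=147.8979: V=(p*·0.0000+(1−p*)·0.0000)/1.06=0.0000; Δ=(0.0000−0.0000)/(165.6456−137.5450)=0.0000; B=V−Δ·S=0.0000
Node (2,1) S=178.1136: V=(p*·2.4072+(1−p*)·0.0000)/1.06=1.5538; Δ=(2.4072−0.0000)/(199.4872−165.6456)=0.0711; B=V−Δ·S=-11.1158
Node (2,2) S=214.5024: V=(p*·43.1627+(1−p*)·2.4072)/1.06=28.5779; Δ=(43.1627−2.4072)/(240.2427−199.4872)=1.0000; B=V−Δ·S=-185.9245
Node (1,0) S=159.0300: V=(p*·1.5538+(1−p*)·0.0000)/1.06=1.0030; Δ=(1.5538−0.0000)/(178.1136−147.8979)=0.0514; B=V−Δ·S=-7.1751
Node (1,1) S=191.5200: V=(p*·28.5779+(1−p*)·1.5538)/1.06=18.9094; Δ=(28.5779−1.5538)/(214.5024−178.1136)=0.7426; B=V−Δ·S=-123.3224
Node (0,0) S=171.0000: V=(p*·18.9094+(1−p*)·1.0030)/1.06=12.5045; Δ=(18.9094−1.0030)/(191.5200−159.0300)=0.5511; B=V−Δ·S=-81.7399
As a check, the time-0 holding Δ(0,0)·S0 + B(0,0) comes to 12.5045 — exactly V0.

(0,0): Delta=0.5511 Bond=-81.7399
(1,0): Delta=0.0514 Bond=-7.1751
(1,1): Delta=0.7426 Bond=-123.3224
(2,0): Delta=0.0000 Bond=0.0000
(2,1): Delta=0.0711 Bond=-11.1158
(2,2): Delta=1.0000 Bond=-185.9245
V0=12.5045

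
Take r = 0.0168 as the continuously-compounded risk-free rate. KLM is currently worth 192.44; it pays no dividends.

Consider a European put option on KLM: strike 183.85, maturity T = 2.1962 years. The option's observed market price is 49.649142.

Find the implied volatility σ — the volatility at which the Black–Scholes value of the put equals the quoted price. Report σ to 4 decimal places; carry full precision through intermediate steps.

At σ = 0.5352 the Black–Scholes value reproduces the quote:
σ√T = 0.5352·√2.1962 = 0.793144
d₁ = (ln(S/K) + (r+σ²/2)T) / (σ√T) = (ln(192.44/183.85) + (0.0168+0.5352²/2)·2.1962) / 0.793144 = (0.045664 + 0.351435) / 0.793144 = 0.500665
d₂ = d₁ − σ√T = 0.500665 − 0.793144 = -0.292479
e^{−rT} = 0.963776
N(−d₁) = 0.308304,  N(−d₂) = 0.615040
V = K·e^{−rT}·N(−d₂) − S·N(−d₁) = 108.979090 − 59.329948 = 49.649142 (matching the quote); vega is positive throughout, so no other σ reproduces this price

sigma = 0.5352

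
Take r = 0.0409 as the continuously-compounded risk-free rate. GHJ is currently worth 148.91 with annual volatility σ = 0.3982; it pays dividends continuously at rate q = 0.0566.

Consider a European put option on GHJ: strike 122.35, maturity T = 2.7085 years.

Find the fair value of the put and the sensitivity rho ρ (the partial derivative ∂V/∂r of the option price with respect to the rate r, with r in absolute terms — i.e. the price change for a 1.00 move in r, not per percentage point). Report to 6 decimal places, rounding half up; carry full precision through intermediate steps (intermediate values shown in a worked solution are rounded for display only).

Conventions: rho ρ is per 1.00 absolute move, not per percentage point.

σ√T = 0.3982·√2.7085 = 0.655338
d₁ = (ln(S/K) + (r−q+σ²/2)T) / (σ√T) = (ln(148.91/122.35) + (0.0409−0.0566+0.3982²/2)·2.7085) / 0.655338 = (0.196456 + 0.172211) / 0.655338 = 0.562560
d₂ = d₁ − σ√T = 0.562560 − 0.655338 = -0.092779
e^{−rT} = 0.895138
e^{−qT} = 0.857871
N(−d₁) = 0.286867,  N(−d₂) = 0.536960
Put price V = K·e^{−rT}·N(−d₂) − S·e^{−qT}·N(−d₁) = 58.807947 − 36.646045 = 22.161902
ρ = −K·T·e^{−rT}·N(−d₂) = -159.281325

price = 22.161902
ρ = -159.281325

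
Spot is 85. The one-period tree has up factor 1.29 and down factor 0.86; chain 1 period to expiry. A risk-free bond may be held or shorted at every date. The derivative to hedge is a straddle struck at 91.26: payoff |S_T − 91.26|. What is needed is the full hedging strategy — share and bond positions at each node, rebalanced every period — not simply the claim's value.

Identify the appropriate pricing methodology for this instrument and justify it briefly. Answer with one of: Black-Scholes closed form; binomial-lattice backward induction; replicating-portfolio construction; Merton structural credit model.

framework: replicating-portfolio construction

Key observation: the deliverable is the dynamic trading strategy on the 1-step tree (spot 85, moves 1.29 and 0.86), so the valuation must go through the node-by-node replicating-portfolio solve.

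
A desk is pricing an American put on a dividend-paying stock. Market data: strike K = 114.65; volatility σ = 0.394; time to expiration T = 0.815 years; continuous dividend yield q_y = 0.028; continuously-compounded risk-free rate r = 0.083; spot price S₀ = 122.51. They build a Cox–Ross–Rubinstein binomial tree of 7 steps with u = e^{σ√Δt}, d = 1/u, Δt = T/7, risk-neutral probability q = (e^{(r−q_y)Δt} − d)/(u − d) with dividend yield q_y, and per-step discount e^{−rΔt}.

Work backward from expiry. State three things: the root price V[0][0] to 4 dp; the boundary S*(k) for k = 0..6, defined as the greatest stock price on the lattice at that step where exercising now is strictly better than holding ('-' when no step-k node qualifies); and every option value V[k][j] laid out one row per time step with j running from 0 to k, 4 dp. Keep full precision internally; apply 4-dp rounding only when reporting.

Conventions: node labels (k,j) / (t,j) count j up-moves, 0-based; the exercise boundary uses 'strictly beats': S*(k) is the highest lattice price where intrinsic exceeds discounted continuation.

price = 11.2879
boundary = - - - 81.8489 71.5528 81.8489 93.6266
tree:
11.2879
16.6474 5.9390
23.8055 9.5347 2.3181
32.8011 14.9239 4.1201 0.4905
43.0972 22.6112 7.2269 0.9715 0.0000
52.0981 32.8011 12.4643 1.9245 0.0000 0.0000
59.9668 43.0972 21.0234 3.8120 0.0000 0.0000 0.0000
66.8456 52.0981 32.8011 7.5510 0.0000 0.0000 0.0000 0.0000

params: Δt=0.11643 u=1.14390 d=0.87421 q=0.49026 e^(-rΔt)=0.99038
t_7 payoffs: 66.8456 52.0981 32.8011 7.5510 0.0000 0.0000 0.0000 0.0000
t_6: node(6,0) S=54.6832 payoff=59.9668 vs cont=59.0421 → 59.9668 [stop]  node(6,1) S=71.5528 payoff=43.0972 vs cont=42.2275 → 43.0972 [stop]  node(6,2) S=93.6266 payoff=21.0234 vs cont=20.2256 → 21.0234 [stop]  node(6,3) S=122.5100 payoff=0.0000 vs cont=3.8120 → 3.8120 [wait]  node(6,4) S=160.3039 payoff=0.0000 vs cont=0.0000 → 0.0000 [wait]  node(6,5) S=209.7570 payoff=0.0000 vs cont=0.0000 → 0.0000 [wait]  node(6,6) S=274.4662 payoff=0.0000 vs cont=0.0000 → 0.0000 [wait]  ⇒ S*(6)=93.6266
t_5: node(5,0) S=62.5519 payoff=52.0981 vs cont=51.1991 → 52.0981 [stop]  node(5,1) S=81.8489 payoff=32.8011 vs cont=31.9649 → 32.8011 [stop]  node(5,2) S=107.0990 payoff=7.5510 vs cont=12.4643 → 12.4643 [wait]  node(5,3) S=140.1386 payoff=0.0000 vs cont=1.9245 → 1.9245 [wait]  node(5,4) S=183.3708 payoff=0.0000 vs cont=0.0000 → 0.0000 [wait]  node(5,5) S=239.9400 payoff=0.0000 vs cont=0.0000 → 0.0000 [wait]  ⇒ S*(5)=81.8489
t_4: node(4,0) S=71.5528 payoff=43.0972 vs cont=42.2275 → 43.0972 [stop]  node(4,1) S=93.6266 payoff=21.0234 vs cont=22.6112 → 22.6112 [wait]  node(4,2) S=122.5100 payoff=0.0000 vs cont=7.2269 → 7.2269 [wait]  node(4,3) S=160.3039 payoff=0.0000 vs cont=0.9715 → 0.9715 [wait]  node(4,4) S=209.7570 payoff=0.0000 vs cont=0.0000 → 0.0000 [wait]  ⇒ S*(4)=71.5528
t_3: node(3,0) S=81.8489 payoff=32.8011 vs cont=32.7358 → 32.8011 [stop]  node(3,1) S=107.0990 payoff=7.5510 vs cont=14.9239 → 14.9239 [wait]  node(3,2) S=140.1386 payoff=0.0000 vs cont=4.1201 → 4.1201 [wait]  node(3,3) S=183.3708 payoff=0.0000 vs cont=0.4905 → 0.4905 [wait]  ⇒ S*(3)=81.8489
t_2: node(2,0) S=93.6266 payoff=21.0234 vs cont=23.8055 → 23.8055 [wait]  node(2,1) S=122.5100 payoff=0.0000 vs cont=9.5347 → 9.5347 [wait]  node(2,2) S=160.3039 payoff=0.0000 vs cont=2.3181 → 2.3181 [wait]  ⇒ S*(2)=-
t_1: node(1,0) S=107.0990 payoff=7.5510 vs cont=16.6474 → 16.6474 [wait]  node(1,1) S=140.1386 payoff=0.0000 vs cont=5.9390 → 5.9390 [wait]  ⇒ S*(1)=-
t_0: node(0,0) S=122.5100 payoff=0.0000 vs cont=11.2879 → 11.2879 [wait]  ⇒ S*(0)=-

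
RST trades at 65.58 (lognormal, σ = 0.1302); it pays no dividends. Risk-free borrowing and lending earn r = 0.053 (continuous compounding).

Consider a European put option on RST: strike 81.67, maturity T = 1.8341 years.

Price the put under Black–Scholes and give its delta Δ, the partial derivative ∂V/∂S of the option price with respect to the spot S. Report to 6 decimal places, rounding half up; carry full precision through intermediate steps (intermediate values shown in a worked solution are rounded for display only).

σ√T = 0.1302·√1.8341 = 0.176328
d₁ = (ln(S/K) + (r+σ²/2)T) / (σ√T) = (ln(65.58/81.67) + (0.053+0.1302²/2)·1.8341) / 0.176328 = (-0.219416 + 0.112753) / 0.176328 = -0.604910
d₂ = d₁ − σ√T = -0.604910 − 0.176328 = -0.781238
e^{−rT} = 0.907368
N(−d₁) = 0.727380,  N(−d₂) = 0.782669
Put price V = K·e^{−rT}·N(−d₂) − S·N(−d₁) = 57.999462 − 47.701611 = 10.297851
Δ = −N(−d₁) = -0.727380

price = 10.297851
Δ = -0.727380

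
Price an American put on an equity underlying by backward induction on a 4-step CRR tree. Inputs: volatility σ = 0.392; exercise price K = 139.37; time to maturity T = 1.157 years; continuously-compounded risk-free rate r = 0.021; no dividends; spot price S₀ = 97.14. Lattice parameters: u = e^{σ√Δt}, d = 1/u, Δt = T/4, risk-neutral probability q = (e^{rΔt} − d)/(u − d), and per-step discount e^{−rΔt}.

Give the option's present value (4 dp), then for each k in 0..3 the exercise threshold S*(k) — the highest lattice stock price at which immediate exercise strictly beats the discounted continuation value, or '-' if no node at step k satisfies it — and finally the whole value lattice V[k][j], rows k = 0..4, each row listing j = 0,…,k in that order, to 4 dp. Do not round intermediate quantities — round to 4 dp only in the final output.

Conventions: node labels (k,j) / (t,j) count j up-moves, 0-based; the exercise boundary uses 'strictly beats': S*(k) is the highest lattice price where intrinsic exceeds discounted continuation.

price = 45.5302
boundary = - 78.6752 63.7203 78.6752
tree:
45.5302
60.6948 28.4597
75.6497 42.8355 12.0832
87.7620 60.6948 22.5892 0.0000
97.5719 75.6497 42.2300 0.0000 0.0000

params: Δt=0.28925 u=1.23470 d=0.80992 q=0.46183 e^(-rΔt)=0.99394
t_4 payoffs: 97.5719 75.6497 42.2300 0.0000 0.0000
t_3: node(3,0) S=51.6080 payoff=87.7620 vs cont=86.9180 → 87.7620 [stop]  node(3,1) S=78.6752 payoff=60.6948 vs cont=59.8508 → 60.6948 [stop]  node(3,2) S=119.9384 payoff=19.4316 vs cont=22.5892 → 22.5892 [wait]  node(3,3) S=182.8432 payoff=0.0000 vs cont=0.0000 → 0.0000 [wait]  ⇒ S*(3)=78.6752
t_2: node(2,0) S=63.7203 payoff=75.6497 vs cont=74.8057 → 75.6497 [stop]  node(2,1) S=97.1400 payoff=42.2300 vs cont=42.8355 → 42.8355 [wait]  node(2,2) S=148.0876 payoff=0.0000 vs cont=12.0832 → 12.0832 [wait]  ⇒ S*(2)=63.7203
t_1: node(1,0) S=78.6752 payoff=60.6948 vs cont=60.1287 → 60.6948 [stop]  node(1,1) S=119.9384 payoff=19.4316 vs cont=28.4597 → 28.4597 [wait]  ⇒ S*(1)=78.6752
t_0: node(0,0) S=97.1400 payoff=42.2300 vs cont=45.5302 → 45.5302 [wait]  ⇒ S*(0)=-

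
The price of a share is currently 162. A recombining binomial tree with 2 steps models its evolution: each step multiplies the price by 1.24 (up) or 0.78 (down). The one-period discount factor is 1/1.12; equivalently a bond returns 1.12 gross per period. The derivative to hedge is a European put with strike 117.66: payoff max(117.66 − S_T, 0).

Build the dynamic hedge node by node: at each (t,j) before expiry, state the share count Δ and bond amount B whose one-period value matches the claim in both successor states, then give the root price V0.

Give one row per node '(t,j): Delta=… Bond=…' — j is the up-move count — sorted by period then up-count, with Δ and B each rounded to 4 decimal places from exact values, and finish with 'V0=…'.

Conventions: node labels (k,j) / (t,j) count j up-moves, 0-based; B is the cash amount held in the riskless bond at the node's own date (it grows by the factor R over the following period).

(0,0): Delta=-0.0597 Bond=10.7070
(1,0): Delta=-0.3286 Bond=45.9686
(1,1): Delta=0.0000 Bond=0.0000
V0=1.0362

No-arbitrage ⇒ martingale measure with p* = (R−d)/(u−d) = 0.7391.
Terminal payoffs: V(2,0)=19.0992, V(2,1)=0.0000, V(2,2)=0.0000
(1,0): S=126.3600. Δ = (V_up−V_dn)/(S_up−S_dn) = (0.0000−19.0992)/(156.6864−98.5608) = -0.3286. V = [p*·0.0000 + (1−p*)·19.0992]/1.12 = 4.4486. B = V − Δ·S = 45.9686.
(1,1): S=200.8800. Δ = (V_up−V_dn)/(S_up−S_dn) = (0.0000−0.0000)/(249.0912−156.6864) = 0.0000. V = [p*·0.0000 + (1−p*)·0.0000]/1.12 = 0.0000. B = V − Δ·S = 0.0000.
(0,0): S=162.0000. Δ = (V_up−V_dn)/(S_up−S_dn) = (0.0000−4.4486)/(200.8800−126.3600) = -0.0597. V = [p*·0.0000 + (1−p*)·4.4486]/1.12 = 1.0362. B = V − Δ·S = 10.7070.
Check: Δ(0,0)·S0 + B(0,0) = 1.0362 = V0.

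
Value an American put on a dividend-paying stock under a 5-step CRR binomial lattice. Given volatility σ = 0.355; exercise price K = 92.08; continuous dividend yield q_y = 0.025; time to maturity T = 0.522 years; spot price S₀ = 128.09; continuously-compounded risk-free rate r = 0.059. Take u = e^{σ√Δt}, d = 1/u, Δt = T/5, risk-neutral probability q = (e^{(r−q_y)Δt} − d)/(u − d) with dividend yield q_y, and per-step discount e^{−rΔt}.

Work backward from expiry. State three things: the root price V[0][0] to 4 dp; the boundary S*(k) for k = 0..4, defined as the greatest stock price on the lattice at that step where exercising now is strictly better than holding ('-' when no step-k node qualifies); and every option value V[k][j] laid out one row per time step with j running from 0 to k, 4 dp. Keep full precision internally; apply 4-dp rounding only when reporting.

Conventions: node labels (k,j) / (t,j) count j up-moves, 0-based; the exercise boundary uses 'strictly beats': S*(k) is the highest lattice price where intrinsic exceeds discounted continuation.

params: Δt=0.10440 u=1.12154 d=0.89163 q=0.48682 e^(-rΔt)=0.99386
t_5 payoffs: 19.8964 1.2835 0.0000 0.0000 0.0000 0.0000
t_4: node(4,0) S=80.9569 payoff=11.1231 vs cont=10.7687 → 11.1231 [stop]  node(4,1) S=101.8321 payoff=0.0000 vs cont=0.6546 → 0.6546 [wait]  node(4,2) S=128.0900 payoff=0.0000 vs cont=0.0000 → 0.0000 [wait]  node(4,3) S=161.1187 payoff=0.0000 vs cont=0.0000 → 0.0000 [wait]  node(4,4) S=202.6639 payoff=0.0000 vs cont=0.0000 → 0.0000 [wait]  ⇒ S*(4)=80.9569
t_3: node(3,0) S=90.7965 payoff=1.2835 vs cont=5.9898 → 5.9898 [wait]  node(3,1) S=114.2089 payoff=0.0000 vs cont=0.3339 → 0.3339 [wait]  node(3,2) S=143.6582 payoff=0.0000 vs cont=0.0000 → 0.0000 [wait]  node(3,3) S=180.7013 payoff=0.0000 vs cont=0.0000 → 0.0000 [wait]  ⇒ S*(3)=-
t_2: node(2,0) S=101.8321 payoff=0.0000 vs cont=3.2165 → 3.2165 [wait]  node(2,1) S=128.0900 payoff=0.0000 vs cont=0.1703 → 0.1703 [wait]  node(2,2) S=161.1187 payoff=0.0000 vs cont=0.0000 → 0.0000 [wait]  ⇒ S*(2)=-
t_1: node(1,0) S=114.2089 payoff=0.0000 vs cont=1.7229 → 1.7229 [wait]  node(1,1) S=143.6582 payoff=0.0000 vs cont=0.0868 → 0.0868 [wait]  ⇒ S*(1)=-
t_0: node(0,0) S=128.0900 payoff=0.0000 vs cont=0.9207 → 0.9207 [wait]  ⇒ S*(0)=-

price = 0.9207
boundary = - - - - 80.9569
tree:
0.9207
1.7229 0.0868
3.2165 0.1703 0.0000
5.9898 0.3339 0.0000 0.0000
11.1231 0.6546 0.0000 0.0000 0.0000
19.8964 1.2835 0.0000 0.0000 0.0000 0.0000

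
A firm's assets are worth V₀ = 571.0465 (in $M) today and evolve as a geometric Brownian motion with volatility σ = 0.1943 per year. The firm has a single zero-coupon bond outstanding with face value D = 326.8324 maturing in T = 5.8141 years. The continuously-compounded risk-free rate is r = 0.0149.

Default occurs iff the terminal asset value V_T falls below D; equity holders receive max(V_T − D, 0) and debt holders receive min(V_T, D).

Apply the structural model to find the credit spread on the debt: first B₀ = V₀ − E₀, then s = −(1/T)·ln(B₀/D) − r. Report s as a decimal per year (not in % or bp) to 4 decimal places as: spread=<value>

Apply the equity-as-call identities (strike 326.8324, horizon 5.8141 years):
d₁ = [ln(V₀/D) + (r + σ²/2)T] / (σ√T)
   = [ln(571.0465/326.8324) + (0.0149 + 0.5·0.1943²)·5.8141] / (0.1943·√5.8141)
   = [0.558023 + 0.196378] / 0.468505 = 1.610232
d₂ = d₁ − σ√T = 1.610232 − 0.468505 = 1.141728
N(d₁) = 0.946326,  N(d₂) = 0.873216,  e^(−rT) = 0.917016
E₀ = V₀·N(d₁) − D·e^(−rT)·N(d₂)
   = 571.0465·0.946326 − 326.8324·0.917016·0.873216 = 278.684179
B₀ = V₀ − E₀ = 571.0465 − 278.684179 = 292.362321
spread = −(1/T)·ln(B₀/D) − r = −(1/5.8141)·ln(292.362321/326.8324) − 0.0149 = 0.00426954

spread=0.0043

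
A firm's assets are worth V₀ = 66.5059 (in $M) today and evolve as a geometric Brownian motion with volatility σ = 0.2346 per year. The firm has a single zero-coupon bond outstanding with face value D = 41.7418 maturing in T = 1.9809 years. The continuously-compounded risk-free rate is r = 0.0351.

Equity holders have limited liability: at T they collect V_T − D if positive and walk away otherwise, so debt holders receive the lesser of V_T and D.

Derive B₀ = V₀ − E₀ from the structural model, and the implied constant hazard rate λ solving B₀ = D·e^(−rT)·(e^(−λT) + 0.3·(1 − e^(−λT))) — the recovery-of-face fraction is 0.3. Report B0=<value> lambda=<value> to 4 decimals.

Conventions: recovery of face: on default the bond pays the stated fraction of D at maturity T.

B0=38.5705 lambda=0.0069

With assets at 66.5059 and a single debt payment of 41.7418 at 1.9809 years:
d₁ = [ln(V₀/D) + (r + σ²/2)T] / (σ√T)
   = [ln(66.5059/41.7418) + (0.0351 + 0.5·0.2346²)·1.9809] / (0.2346·√1.9809)
   = [0.465788 + 0.124041] / 0.330186 = 1.786351
d₂ = d₁ − σ√T = 1.786351 − 0.330186 = 1.456164
N(d₁) = 0.962979,  N(d₂) = 0.927326,  e^(−rT) = 0.932833
E₀ = V₀·N(d₁) − D·e^(−rT)·N(d₂)
   = 66.5059·0.962979 − 41.7418·0.932833·0.927326 = 27.935433
B₀ = V₀ − E₀ = 66.5059 − 27.935433 = 38.570467
e^(−λT) = (B₀·e^(rT)/D − 0.3)/(1 − 0.3) = (38.5705·1.072004/41.7418 − 0.3)/0.7 = 0.98651307
λ = −ln(0.98651307)/1.9809 = 0.006855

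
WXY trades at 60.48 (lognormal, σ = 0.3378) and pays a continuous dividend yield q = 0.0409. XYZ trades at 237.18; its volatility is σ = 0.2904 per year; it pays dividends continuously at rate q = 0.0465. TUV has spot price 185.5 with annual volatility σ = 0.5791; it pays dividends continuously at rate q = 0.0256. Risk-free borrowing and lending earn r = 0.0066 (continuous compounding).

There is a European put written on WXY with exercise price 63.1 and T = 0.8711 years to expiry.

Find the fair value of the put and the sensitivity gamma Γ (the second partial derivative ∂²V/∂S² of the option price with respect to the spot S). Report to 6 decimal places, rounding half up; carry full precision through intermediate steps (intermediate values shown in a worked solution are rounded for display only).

σ√T = 0.3378·√0.8711 = 0.315278
d₁ = (ln(S/K) + (r−q+σ²/2)T) / (σ√T) = (ln(60.48/63.1) + (0.0066−0.0409+0.3378²/2)·0.8711) / 0.315278 = (-0.042408 + 0.019821) / 0.315278 = -0.071640
d₂ = d₁ − σ√T = -0.071640 − 0.315278 = -0.386918
e^{−rT} = 0.994267
e^{−qT} = 0.964999
N(−d₁) = 0.528556,  N(−d₂) = 0.650592
Put price V = K·e^{−rT}·N(−d₂) − S·e^{−qT}·N(−d₁) = 40.816994 − 30.848193 = 9.968800
φ(d₁) = (1/√(2π))·e^{−d₁²/2} = 0.397920
Γ = e^{−qT}·φ(d₁) / (S·σ·√T) = 0.020138

price = 9.968800
Γ = 0.020138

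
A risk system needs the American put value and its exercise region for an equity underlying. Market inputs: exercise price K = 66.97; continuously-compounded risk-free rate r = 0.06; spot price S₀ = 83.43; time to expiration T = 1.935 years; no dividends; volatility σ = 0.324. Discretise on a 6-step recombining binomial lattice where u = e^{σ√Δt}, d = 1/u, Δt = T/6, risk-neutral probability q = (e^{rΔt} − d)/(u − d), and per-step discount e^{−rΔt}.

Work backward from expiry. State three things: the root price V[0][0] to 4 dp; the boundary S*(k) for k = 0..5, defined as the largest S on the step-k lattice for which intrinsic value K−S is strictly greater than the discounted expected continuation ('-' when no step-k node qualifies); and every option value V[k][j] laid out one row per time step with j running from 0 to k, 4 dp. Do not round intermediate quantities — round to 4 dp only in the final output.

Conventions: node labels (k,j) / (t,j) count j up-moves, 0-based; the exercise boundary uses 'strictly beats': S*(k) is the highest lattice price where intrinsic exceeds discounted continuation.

price = 4.8092
boundary = - - - 48.0392 39.9657 48.0392
tree:
4.8092
7.8472 2.0395
12.4239 3.6981 0.5047
18.9308 6.5737 1.0436 0.0000
27.0043 11.3740 2.1580 0.0000 0.0000
33.7210 18.9308 4.4621 0.0000 0.0000 0.0000
39.3089 27.0043 9.2263 0.0000 0.0000 0.0000 0.0000

Δt=0.32250, u=1.20201, d=0.83194, q=0.50693, disc=e^(-rΔt)=0.98084
k=6 terminal: V=max(K-S,0) → 39.3089 27.0043 9.2263 0.0000 0.0000 0.0000 0.0000
k=5: j=0 S=33.2490 intr=33.7210 cont=32.4376 V=33.7210[EX]; j=1 S=48.0392 intr=18.9308 cont=17.6474 V=18.9308[EX]; j=2 S=69.4086 intr=0.0000 cont=4.4621 V=4.4621[hold]; j=3 S=100.2838 intr=0.0000 cont=0.0000 V=0.0000[hold]; j=4 S=144.8933 intr=0.0000 cont=0.0000 V=0.0000[hold]; j=5 S=209.3466 intr=0.0000 cont=0.0000 V=0.0000[hold]  S*(5)=48.0392
k=4: j=0 S=39.9657 intr=27.0043 cont=25.7209 V=27.0043[EX]; j=1 S=57.7437 intr=9.2263 cont=11.3740 V=11.3740[hold]; j=2 S=83.4300 intr=0.0000 cont=2.1580 V=2.1580[hold]; j=3 S=120.5424 intr=0.0000 cont=0.0000 V=0.0000[hold]; j=4 S=174.1635 intr=0.0000 cont=0.0000 V=0.0000[hold]  S*(4)=39.9657
k=3: j=0 S=48.0392 intr=18.9308 cont=18.7152 V=18.9308[EX]; j=1 S=69.4086 intr=0.0000 cont=6.5737 V=6.5737[hold]; j=2 S=100.2838 intr=0.0000 cont=1.0436 V=1.0436[hold]; j=3 S=144.8933 intr=0.0000 cont=0.0000 V=0.0000[hold]  S*(3)=48.0392
k=2: j=0 S=57.7437 intr=9.2263 cont=12.4239 V=12.4239[hold]; j=1 S=83.4300 intr=0.0000 cont=3.6981 V=3.6981[hold]; j=2 S=120.5424 intr=0.0000 cont=0.5047 V=0.5047[hold]  S*(2)=-
k=1: j=0 S=69.4086 intr=0.0000 cont=7.8472 V=7.8472[hold]; j=1 S=100.2838 intr=0.0000 cont=2.0395 V=2.0395[hold]  S*(1)=-
k=0: j=0 S=83.4300 intr=0.0000 cont=4.8092 V=4.8092[hold]  S*(0)=-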